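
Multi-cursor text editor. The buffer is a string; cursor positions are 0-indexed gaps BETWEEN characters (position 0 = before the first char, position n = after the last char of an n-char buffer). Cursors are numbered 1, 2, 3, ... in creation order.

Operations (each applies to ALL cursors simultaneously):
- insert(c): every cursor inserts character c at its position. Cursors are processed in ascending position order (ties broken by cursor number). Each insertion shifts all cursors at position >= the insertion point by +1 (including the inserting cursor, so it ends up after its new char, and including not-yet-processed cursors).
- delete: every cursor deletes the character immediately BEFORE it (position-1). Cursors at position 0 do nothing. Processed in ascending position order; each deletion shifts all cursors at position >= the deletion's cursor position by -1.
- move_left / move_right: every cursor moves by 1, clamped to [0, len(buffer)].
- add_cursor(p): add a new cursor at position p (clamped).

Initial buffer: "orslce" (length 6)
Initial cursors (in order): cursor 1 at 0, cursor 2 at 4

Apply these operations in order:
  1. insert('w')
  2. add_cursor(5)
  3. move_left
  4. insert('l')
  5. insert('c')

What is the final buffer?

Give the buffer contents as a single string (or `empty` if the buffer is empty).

After op 1 (insert('w')): buffer="worslwce" (len 8), cursors c1@1 c2@6, authorship 1....2..
After op 2 (add_cursor(5)): buffer="worslwce" (len 8), cursors c1@1 c3@5 c2@6, authorship 1....2..
After op 3 (move_left): buffer="worslwce" (len 8), cursors c1@0 c3@4 c2@5, authorship 1....2..
After op 4 (insert('l')): buffer="lworslllwce" (len 11), cursors c1@1 c3@6 c2@8, authorship 11...3.22..
After op 5 (insert('c')): buffer="lcworslcllcwce" (len 14), cursors c1@2 c3@8 c2@11, authorship 111...33.222..

Answer: lcworslcllcwce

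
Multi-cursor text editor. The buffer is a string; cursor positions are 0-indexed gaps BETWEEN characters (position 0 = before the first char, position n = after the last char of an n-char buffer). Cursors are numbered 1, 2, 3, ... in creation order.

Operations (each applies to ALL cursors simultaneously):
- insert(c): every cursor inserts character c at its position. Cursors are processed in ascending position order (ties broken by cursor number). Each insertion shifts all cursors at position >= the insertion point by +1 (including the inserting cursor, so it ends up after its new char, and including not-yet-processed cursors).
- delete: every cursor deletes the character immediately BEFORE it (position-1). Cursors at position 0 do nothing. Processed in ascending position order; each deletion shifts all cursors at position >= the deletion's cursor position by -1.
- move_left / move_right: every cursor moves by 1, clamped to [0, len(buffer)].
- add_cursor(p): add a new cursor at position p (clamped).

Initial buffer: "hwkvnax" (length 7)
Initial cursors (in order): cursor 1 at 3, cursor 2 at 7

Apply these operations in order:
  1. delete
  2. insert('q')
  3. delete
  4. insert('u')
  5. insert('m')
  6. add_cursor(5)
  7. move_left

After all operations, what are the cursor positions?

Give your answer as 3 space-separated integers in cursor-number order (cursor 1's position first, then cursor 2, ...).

Answer: 3 8 4

Derivation:
After op 1 (delete): buffer="hwvna" (len 5), cursors c1@2 c2@5, authorship .....
After op 2 (insert('q')): buffer="hwqvnaq" (len 7), cursors c1@3 c2@7, authorship ..1...2
After op 3 (delete): buffer="hwvna" (len 5), cursors c1@2 c2@5, authorship .....
After op 4 (insert('u')): buffer="hwuvnau" (len 7), cursors c1@3 c2@7, authorship ..1...2
After op 5 (insert('m')): buffer="hwumvnaum" (len 9), cursors c1@4 c2@9, authorship ..11...22
After op 6 (add_cursor(5)): buffer="hwumvnaum" (len 9), cursors c1@4 c3@5 c2@9, authorship ..11...22
After op 7 (move_left): buffer="hwumvnaum" (len 9), cursors c1@3 c3@4 c2@8, authorship ..11...22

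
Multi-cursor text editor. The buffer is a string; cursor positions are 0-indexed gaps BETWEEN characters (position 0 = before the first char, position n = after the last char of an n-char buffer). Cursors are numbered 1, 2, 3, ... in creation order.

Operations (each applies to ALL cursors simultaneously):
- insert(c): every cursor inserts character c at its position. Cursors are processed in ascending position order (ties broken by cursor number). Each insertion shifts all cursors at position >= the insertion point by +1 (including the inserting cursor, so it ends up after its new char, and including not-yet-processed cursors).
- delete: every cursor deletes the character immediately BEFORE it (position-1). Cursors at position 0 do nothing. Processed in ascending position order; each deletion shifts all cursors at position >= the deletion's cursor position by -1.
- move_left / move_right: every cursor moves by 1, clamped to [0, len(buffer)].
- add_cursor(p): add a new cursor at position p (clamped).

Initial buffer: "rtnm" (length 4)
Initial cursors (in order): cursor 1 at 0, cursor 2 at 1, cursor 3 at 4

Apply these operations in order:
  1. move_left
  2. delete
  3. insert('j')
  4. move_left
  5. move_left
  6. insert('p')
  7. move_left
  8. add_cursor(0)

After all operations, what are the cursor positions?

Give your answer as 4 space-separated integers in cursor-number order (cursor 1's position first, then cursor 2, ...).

After op 1 (move_left): buffer="rtnm" (len 4), cursors c1@0 c2@0 c3@3, authorship ....
After op 2 (delete): buffer="rtm" (len 3), cursors c1@0 c2@0 c3@2, authorship ...
After op 3 (insert('j')): buffer="jjrtjm" (len 6), cursors c1@2 c2@2 c3@5, authorship 12..3.
After op 4 (move_left): buffer="jjrtjm" (len 6), cursors c1@1 c2@1 c3@4, authorship 12..3.
After op 5 (move_left): buffer="jjrtjm" (len 6), cursors c1@0 c2@0 c3@3, authorship 12..3.
After op 6 (insert('p')): buffer="ppjjrptjm" (len 9), cursors c1@2 c2@2 c3@6, authorship 1212.3.3.
After op 7 (move_left): buffer="ppjjrptjm" (len 9), cursors c1@1 c2@1 c3@5, authorship 1212.3.3.
After op 8 (add_cursor(0)): buffer="ppjjrptjm" (len 9), cursors c4@0 c1@1 c2@1 c3@5, authorship 1212.3.3.

Answer: 1 1 5 0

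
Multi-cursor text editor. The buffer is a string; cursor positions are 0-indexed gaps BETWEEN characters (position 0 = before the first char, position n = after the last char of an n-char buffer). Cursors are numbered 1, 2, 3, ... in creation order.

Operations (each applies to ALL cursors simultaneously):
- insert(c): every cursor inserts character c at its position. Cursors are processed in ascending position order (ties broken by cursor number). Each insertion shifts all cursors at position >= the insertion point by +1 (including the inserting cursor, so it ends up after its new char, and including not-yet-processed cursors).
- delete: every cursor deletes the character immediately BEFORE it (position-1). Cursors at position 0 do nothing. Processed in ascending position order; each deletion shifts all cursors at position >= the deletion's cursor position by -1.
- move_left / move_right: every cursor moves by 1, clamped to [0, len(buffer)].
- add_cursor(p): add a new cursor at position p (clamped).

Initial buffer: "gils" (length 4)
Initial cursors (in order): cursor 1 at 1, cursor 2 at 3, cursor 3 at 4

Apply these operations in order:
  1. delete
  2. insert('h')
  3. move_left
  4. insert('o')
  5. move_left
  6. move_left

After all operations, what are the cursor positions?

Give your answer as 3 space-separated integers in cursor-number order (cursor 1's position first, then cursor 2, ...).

After op 1 (delete): buffer="i" (len 1), cursors c1@0 c2@1 c3@1, authorship .
After op 2 (insert('h')): buffer="hihh" (len 4), cursors c1@1 c2@4 c3@4, authorship 1.23
After op 3 (move_left): buffer="hihh" (len 4), cursors c1@0 c2@3 c3@3, authorship 1.23
After op 4 (insert('o')): buffer="ohihooh" (len 7), cursors c1@1 c2@6 c3@6, authorship 11.2233
After op 5 (move_left): buffer="ohihooh" (len 7), cursors c1@0 c2@5 c3@5, authorship 11.2233
After op 6 (move_left): buffer="ohihooh" (len 7), cursors c1@0 c2@4 c3@4, authorship 11.2233

Answer: 0 4 4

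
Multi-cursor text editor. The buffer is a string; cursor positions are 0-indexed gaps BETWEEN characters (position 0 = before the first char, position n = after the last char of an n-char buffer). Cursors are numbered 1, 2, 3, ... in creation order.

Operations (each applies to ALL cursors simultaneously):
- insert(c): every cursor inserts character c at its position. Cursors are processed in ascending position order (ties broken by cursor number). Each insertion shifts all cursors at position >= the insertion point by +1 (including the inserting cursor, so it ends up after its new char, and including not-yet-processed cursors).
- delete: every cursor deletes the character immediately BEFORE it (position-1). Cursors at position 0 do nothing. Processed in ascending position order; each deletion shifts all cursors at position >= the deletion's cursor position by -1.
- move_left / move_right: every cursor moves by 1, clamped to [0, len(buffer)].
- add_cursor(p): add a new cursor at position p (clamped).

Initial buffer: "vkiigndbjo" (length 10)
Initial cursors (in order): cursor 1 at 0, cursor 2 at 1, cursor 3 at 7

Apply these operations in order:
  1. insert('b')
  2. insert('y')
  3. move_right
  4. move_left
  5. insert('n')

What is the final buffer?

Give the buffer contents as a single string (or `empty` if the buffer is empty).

After op 1 (insert('b')): buffer="bvbkiigndbbjo" (len 13), cursors c1@1 c2@3 c3@10, authorship 1.2......3...
After op 2 (insert('y')): buffer="byvbykiigndbybjo" (len 16), cursors c1@2 c2@5 c3@13, authorship 11.22......33...
After op 3 (move_right): buffer="byvbykiigndbybjo" (len 16), cursors c1@3 c2@6 c3@14, authorship 11.22......33...
After op 4 (move_left): buffer="byvbykiigndbybjo" (len 16), cursors c1@2 c2@5 c3@13, authorship 11.22......33...
After op 5 (insert('n')): buffer="bynvbynkiigndbynbjo" (len 19), cursors c1@3 c2@7 c3@16, authorship 111.222......333...

Answer: bynvbynkiigndbynbjo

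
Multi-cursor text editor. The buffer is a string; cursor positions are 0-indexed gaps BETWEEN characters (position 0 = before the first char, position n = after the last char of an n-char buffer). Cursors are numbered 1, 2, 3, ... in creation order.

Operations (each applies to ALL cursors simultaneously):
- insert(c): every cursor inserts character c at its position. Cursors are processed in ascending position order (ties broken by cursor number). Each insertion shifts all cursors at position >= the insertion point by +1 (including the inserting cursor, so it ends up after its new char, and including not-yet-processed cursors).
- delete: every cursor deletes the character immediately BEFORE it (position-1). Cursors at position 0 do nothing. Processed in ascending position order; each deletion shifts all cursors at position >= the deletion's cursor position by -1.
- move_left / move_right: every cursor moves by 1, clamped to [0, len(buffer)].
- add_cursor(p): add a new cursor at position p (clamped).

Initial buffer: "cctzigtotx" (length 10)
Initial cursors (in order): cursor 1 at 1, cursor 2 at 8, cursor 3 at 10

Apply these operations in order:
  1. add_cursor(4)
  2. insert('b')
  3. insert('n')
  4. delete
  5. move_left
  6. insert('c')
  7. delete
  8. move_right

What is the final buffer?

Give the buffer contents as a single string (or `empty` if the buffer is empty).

After op 1 (add_cursor(4)): buffer="cctzigtotx" (len 10), cursors c1@1 c4@4 c2@8 c3@10, authorship ..........
After op 2 (insert('b')): buffer="cbctzbigtobtxb" (len 14), cursors c1@2 c4@6 c2@11 c3@14, authorship .1...4....2..3
After op 3 (insert('n')): buffer="cbnctzbnigtobntxbn" (len 18), cursors c1@3 c4@8 c2@14 c3@18, authorship .11...44....22..33
After op 4 (delete): buffer="cbctzbigtobtxb" (len 14), cursors c1@2 c4@6 c2@11 c3@14, authorship .1...4....2..3
After op 5 (move_left): buffer="cbctzbigtobtxb" (len 14), cursors c1@1 c4@5 c2@10 c3@13, authorship .1...4....2..3
After op 6 (insert('c')): buffer="ccbctzcbigtocbtxcb" (len 18), cursors c1@2 c4@7 c2@13 c3@17, authorship .11...44....22..33
After op 7 (delete): buffer="cbctzbigtobtxb" (len 14), cursors c1@1 c4@5 c2@10 c3@13, authorship .1...4....2..3
After op 8 (move_right): buffer="cbctzbigtobtxb" (len 14), cursors c1@2 c4@6 c2@11 c3@14, authorship .1...4....2..3

Answer: cbctzbigtobtxb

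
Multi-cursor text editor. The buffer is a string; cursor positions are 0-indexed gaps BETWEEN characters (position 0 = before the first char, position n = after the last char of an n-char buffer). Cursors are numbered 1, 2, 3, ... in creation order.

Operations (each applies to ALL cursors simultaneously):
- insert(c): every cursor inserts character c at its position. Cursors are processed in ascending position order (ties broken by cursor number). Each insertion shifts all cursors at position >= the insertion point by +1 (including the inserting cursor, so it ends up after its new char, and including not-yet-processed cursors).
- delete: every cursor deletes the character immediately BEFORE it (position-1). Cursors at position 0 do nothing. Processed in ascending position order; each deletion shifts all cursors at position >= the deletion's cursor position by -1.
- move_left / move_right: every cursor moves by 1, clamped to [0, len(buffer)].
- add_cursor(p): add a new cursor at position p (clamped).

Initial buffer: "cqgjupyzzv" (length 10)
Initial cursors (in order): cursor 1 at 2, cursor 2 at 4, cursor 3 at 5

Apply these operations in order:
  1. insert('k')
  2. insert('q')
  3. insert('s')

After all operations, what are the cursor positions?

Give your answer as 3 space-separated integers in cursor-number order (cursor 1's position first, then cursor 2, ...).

After op 1 (insert('k')): buffer="cqkgjkukpyzzv" (len 13), cursors c1@3 c2@6 c3@8, authorship ..1..2.3.....
After op 2 (insert('q')): buffer="cqkqgjkqukqpyzzv" (len 16), cursors c1@4 c2@8 c3@11, authorship ..11..22.33.....
After op 3 (insert('s')): buffer="cqkqsgjkqsukqspyzzv" (len 19), cursors c1@5 c2@10 c3@14, authorship ..111..222.333.....

Answer: 5 10 14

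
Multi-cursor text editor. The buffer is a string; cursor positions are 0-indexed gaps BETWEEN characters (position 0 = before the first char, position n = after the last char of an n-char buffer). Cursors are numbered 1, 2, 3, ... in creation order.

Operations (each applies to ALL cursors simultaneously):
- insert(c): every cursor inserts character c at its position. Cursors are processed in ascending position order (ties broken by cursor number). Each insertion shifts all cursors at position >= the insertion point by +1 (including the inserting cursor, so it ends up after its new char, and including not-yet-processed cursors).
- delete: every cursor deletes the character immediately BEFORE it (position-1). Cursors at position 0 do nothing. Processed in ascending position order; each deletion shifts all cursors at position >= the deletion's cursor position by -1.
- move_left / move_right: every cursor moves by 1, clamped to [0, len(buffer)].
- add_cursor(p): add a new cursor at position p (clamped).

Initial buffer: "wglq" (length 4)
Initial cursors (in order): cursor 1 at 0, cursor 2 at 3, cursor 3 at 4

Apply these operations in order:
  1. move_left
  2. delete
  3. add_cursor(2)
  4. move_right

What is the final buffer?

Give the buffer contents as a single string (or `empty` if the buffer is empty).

Answer: wq

Derivation:
After op 1 (move_left): buffer="wglq" (len 4), cursors c1@0 c2@2 c3@3, authorship ....
After op 2 (delete): buffer="wq" (len 2), cursors c1@0 c2@1 c3@1, authorship ..
After op 3 (add_cursor(2)): buffer="wq" (len 2), cursors c1@0 c2@1 c3@1 c4@2, authorship ..
After op 4 (move_right): buffer="wq" (len 2), cursors c1@1 c2@2 c3@2 c4@2, authorship ..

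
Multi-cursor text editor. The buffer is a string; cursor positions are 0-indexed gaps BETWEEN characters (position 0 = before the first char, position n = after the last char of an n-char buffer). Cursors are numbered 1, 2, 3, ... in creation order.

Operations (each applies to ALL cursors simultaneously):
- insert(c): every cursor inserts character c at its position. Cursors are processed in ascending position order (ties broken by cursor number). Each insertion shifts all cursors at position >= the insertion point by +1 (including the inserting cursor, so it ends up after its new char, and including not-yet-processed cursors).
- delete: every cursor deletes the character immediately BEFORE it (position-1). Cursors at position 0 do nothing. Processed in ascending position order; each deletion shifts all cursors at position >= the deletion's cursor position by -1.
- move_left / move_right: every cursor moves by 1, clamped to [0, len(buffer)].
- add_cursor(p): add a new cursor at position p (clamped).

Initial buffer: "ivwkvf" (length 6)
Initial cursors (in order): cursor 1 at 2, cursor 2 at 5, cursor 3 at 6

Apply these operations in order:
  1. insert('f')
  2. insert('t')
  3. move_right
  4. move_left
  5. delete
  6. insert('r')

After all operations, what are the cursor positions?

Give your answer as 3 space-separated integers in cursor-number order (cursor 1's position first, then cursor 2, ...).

Answer: 4 9 11

Derivation:
After op 1 (insert('f')): buffer="ivfwkvfff" (len 9), cursors c1@3 c2@7 c3@9, authorship ..1...2.3
After op 2 (insert('t')): buffer="ivftwkvftfft" (len 12), cursors c1@4 c2@9 c3@12, authorship ..11...22.33
After op 3 (move_right): buffer="ivftwkvftfft" (len 12), cursors c1@5 c2@10 c3@12, authorship ..11...22.33
After op 4 (move_left): buffer="ivftwkvftfft" (len 12), cursors c1@4 c2@9 c3@11, authorship ..11...22.33
After op 5 (delete): buffer="ivfwkvfft" (len 9), cursors c1@3 c2@7 c3@8, authorship ..1...2.3
After op 6 (insert('r')): buffer="ivfrwkvfrfrt" (len 12), cursors c1@4 c2@9 c3@11, authorship ..11...22.33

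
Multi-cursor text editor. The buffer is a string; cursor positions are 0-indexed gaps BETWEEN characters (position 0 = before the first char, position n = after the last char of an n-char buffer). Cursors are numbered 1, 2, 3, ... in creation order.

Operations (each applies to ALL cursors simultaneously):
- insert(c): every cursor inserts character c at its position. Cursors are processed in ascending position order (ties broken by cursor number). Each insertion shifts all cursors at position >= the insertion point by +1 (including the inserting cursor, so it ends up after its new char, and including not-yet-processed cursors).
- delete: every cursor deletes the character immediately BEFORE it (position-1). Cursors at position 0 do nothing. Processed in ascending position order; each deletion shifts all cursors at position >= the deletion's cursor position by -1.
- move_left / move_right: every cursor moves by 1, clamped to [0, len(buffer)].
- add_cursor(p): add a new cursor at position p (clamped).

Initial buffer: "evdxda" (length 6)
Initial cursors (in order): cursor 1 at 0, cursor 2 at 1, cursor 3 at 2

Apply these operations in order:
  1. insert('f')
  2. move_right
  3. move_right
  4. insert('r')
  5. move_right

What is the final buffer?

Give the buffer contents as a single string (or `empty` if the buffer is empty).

Answer: fefrvfrdxrda

Derivation:
After op 1 (insert('f')): buffer="fefvfdxda" (len 9), cursors c1@1 c2@3 c3@5, authorship 1.2.3....
After op 2 (move_right): buffer="fefvfdxda" (len 9), cursors c1@2 c2@4 c3@6, authorship 1.2.3....
After op 3 (move_right): buffer="fefvfdxda" (len 9), cursors c1@3 c2@5 c3@7, authorship 1.2.3....
After op 4 (insert('r')): buffer="fefrvfrdxrda" (len 12), cursors c1@4 c2@7 c3@10, authorship 1.21.32..3..
After op 5 (move_right): buffer="fefrvfrdxrda" (len 12), cursors c1@5 c2@8 c3@11, authorship 1.21.32..3..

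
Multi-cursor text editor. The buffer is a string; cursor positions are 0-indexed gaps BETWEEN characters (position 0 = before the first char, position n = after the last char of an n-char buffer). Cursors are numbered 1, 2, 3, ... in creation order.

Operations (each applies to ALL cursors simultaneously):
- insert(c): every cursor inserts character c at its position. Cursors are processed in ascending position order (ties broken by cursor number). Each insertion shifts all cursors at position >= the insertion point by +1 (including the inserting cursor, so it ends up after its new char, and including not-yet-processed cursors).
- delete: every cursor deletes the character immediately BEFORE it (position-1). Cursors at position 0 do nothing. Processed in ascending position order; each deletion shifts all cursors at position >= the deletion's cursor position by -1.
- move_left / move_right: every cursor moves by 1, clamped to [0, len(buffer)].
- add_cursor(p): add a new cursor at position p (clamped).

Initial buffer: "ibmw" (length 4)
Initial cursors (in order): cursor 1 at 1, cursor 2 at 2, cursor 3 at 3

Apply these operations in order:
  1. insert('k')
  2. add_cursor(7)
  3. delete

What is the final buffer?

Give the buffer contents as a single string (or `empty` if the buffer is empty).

Answer: ibm

Derivation:
After op 1 (insert('k')): buffer="ikbkmkw" (len 7), cursors c1@2 c2@4 c3@6, authorship .1.2.3.
After op 2 (add_cursor(7)): buffer="ikbkmkw" (len 7), cursors c1@2 c2@4 c3@6 c4@7, authorship .1.2.3.
After op 3 (delete): buffer="ibm" (len 3), cursors c1@1 c2@2 c3@3 c4@3, authorship ...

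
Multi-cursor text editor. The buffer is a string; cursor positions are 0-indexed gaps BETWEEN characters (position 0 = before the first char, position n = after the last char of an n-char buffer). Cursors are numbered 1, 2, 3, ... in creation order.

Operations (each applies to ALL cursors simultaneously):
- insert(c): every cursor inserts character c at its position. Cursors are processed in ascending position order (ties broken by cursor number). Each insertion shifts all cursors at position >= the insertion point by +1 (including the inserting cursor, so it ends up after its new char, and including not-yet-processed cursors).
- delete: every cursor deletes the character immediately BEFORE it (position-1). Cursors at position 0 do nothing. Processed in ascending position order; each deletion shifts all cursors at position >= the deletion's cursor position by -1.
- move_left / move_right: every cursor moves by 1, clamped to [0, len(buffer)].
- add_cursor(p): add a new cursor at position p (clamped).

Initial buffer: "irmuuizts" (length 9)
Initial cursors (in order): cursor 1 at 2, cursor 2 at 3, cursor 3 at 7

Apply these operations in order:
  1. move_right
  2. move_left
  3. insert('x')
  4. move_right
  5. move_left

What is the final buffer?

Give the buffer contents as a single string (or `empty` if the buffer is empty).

After op 1 (move_right): buffer="irmuuizts" (len 9), cursors c1@3 c2@4 c3@8, authorship .........
After op 2 (move_left): buffer="irmuuizts" (len 9), cursors c1@2 c2@3 c3@7, authorship .........
After op 3 (insert('x')): buffer="irxmxuuizxts" (len 12), cursors c1@3 c2@5 c3@10, authorship ..1.2....3..
After op 4 (move_right): buffer="irxmxuuizxts" (len 12), cursors c1@4 c2@6 c3@11, authorship ..1.2....3..
After op 5 (move_left): buffer="irxmxuuizxts" (len 12), cursors c1@3 c2@5 c3@10, authorship ..1.2....3..

Answer: irxmxuuizxts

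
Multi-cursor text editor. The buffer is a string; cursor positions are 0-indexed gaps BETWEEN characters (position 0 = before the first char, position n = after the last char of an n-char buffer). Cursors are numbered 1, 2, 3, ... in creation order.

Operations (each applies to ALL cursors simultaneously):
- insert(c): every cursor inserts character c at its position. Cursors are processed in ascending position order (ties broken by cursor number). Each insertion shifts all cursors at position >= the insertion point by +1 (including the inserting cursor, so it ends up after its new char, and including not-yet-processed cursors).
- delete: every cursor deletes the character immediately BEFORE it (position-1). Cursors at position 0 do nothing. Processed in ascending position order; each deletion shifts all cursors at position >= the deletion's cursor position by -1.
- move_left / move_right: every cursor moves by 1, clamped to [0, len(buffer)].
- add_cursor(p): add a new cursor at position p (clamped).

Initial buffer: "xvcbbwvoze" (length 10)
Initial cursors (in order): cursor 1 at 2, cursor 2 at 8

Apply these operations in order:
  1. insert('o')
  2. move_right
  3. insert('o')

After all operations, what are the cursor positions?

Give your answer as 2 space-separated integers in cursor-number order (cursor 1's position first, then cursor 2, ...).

After op 1 (insert('o')): buffer="xvocbbwvooze" (len 12), cursors c1@3 c2@10, authorship ..1......2..
After op 2 (move_right): buffer="xvocbbwvooze" (len 12), cursors c1@4 c2@11, authorship ..1......2..
After op 3 (insert('o')): buffer="xvocobbwvoozoe" (len 14), cursors c1@5 c2@13, authorship ..1.1.....2.2.

Answer: 5 13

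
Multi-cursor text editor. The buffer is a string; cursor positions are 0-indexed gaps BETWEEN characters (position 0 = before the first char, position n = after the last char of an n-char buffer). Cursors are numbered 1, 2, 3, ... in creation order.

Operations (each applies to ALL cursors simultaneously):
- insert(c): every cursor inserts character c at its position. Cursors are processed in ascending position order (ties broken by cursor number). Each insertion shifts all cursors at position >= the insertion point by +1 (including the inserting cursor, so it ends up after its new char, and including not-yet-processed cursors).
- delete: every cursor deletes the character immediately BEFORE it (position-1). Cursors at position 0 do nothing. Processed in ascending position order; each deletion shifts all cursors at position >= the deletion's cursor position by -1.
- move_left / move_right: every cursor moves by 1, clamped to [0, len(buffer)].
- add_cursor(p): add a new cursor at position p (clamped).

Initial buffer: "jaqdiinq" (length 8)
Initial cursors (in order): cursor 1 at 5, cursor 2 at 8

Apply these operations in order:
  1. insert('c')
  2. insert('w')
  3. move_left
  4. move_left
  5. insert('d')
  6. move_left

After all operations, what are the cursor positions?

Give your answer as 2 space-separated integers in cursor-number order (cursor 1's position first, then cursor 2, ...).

After op 1 (insert('c')): buffer="jaqdicinqc" (len 10), cursors c1@6 c2@10, authorship .....1...2
After op 2 (insert('w')): buffer="jaqdicwinqcw" (len 12), cursors c1@7 c2@12, authorship .....11...22
After op 3 (move_left): buffer="jaqdicwinqcw" (len 12), cursors c1@6 c2@11, authorship .....11...22
After op 4 (move_left): buffer="jaqdicwinqcw" (len 12), cursors c1@5 c2@10, authorship .....11...22
After op 5 (insert('d')): buffer="jaqdidcwinqdcw" (len 14), cursors c1@6 c2@12, authorship .....111...222
After op 6 (move_left): buffer="jaqdidcwinqdcw" (len 14), cursors c1@5 c2@11, authorship .....111...222

Answer: 5 11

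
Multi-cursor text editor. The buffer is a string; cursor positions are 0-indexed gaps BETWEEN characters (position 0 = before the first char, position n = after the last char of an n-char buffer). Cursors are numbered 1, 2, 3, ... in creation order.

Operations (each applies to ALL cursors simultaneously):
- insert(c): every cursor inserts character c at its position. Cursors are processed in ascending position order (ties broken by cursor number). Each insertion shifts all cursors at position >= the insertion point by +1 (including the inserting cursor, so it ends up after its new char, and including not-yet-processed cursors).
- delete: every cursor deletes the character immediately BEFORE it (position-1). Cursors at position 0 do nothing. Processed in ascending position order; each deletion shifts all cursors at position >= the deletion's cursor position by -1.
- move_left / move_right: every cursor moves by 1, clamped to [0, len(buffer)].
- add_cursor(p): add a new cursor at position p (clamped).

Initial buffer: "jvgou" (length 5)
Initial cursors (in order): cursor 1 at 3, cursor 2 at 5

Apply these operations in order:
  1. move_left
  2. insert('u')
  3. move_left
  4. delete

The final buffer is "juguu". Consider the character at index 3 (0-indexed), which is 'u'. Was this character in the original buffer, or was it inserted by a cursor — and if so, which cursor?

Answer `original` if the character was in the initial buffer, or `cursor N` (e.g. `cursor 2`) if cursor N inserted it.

After op 1 (move_left): buffer="jvgou" (len 5), cursors c1@2 c2@4, authorship .....
After op 2 (insert('u')): buffer="jvugouu" (len 7), cursors c1@3 c2@6, authorship ..1..2.
After op 3 (move_left): buffer="jvugouu" (len 7), cursors c1@2 c2@5, authorship ..1..2.
After op 4 (delete): buffer="juguu" (len 5), cursors c1@1 c2@3, authorship .1.2.
Authorship (.=original, N=cursor N): . 1 . 2 .
Index 3: author = 2

Answer: cursor 2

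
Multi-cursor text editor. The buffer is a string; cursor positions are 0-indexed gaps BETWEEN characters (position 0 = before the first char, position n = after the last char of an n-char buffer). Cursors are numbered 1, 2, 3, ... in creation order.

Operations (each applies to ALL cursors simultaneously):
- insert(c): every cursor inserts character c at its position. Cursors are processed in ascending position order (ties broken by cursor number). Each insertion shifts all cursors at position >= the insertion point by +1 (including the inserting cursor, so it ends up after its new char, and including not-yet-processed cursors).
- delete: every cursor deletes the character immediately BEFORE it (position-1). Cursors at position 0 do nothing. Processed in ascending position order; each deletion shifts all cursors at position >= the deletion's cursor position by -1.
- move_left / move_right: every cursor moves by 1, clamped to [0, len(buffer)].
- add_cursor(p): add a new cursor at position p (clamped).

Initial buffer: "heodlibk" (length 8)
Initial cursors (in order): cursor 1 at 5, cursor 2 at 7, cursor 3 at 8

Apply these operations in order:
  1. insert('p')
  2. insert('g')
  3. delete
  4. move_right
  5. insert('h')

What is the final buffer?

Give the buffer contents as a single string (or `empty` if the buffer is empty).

After op 1 (insert('p')): buffer="heodlpibpkp" (len 11), cursors c1@6 c2@9 c3@11, authorship .....1..2.3
After op 2 (insert('g')): buffer="heodlpgibpgkpg" (len 14), cursors c1@7 c2@11 c3@14, authorship .....11..22.33
After op 3 (delete): buffer="heodlpibpkp" (len 11), cursors c1@6 c2@9 c3@11, authorship .....1..2.3
After op 4 (move_right): buffer="heodlpibpkp" (len 11), cursors c1@7 c2@10 c3@11, authorship .....1..2.3
After op 5 (insert('h')): buffer="heodlpihbpkhph" (len 14), cursors c1@8 c2@12 c3@14, authorship .....1.1.2.233

Answer: heodlpihbpkhph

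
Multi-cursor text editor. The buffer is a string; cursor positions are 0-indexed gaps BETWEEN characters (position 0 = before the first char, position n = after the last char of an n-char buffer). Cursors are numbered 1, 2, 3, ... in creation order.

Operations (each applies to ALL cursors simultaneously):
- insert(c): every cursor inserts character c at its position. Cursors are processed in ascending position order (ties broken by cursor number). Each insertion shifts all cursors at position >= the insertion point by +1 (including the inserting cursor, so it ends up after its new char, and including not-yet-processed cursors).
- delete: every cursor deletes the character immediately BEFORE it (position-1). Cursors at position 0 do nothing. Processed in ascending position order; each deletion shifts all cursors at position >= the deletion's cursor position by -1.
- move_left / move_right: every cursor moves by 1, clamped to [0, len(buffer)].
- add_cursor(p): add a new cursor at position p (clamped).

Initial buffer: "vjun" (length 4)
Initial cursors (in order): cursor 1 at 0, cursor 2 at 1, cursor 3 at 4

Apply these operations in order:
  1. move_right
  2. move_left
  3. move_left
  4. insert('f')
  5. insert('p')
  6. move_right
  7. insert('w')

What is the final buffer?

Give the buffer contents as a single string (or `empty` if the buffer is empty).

Answer: ffppvwwjfpuwn

Derivation:
After op 1 (move_right): buffer="vjun" (len 4), cursors c1@1 c2@2 c3@4, authorship ....
After op 2 (move_left): buffer="vjun" (len 4), cursors c1@0 c2@1 c3@3, authorship ....
After op 3 (move_left): buffer="vjun" (len 4), cursors c1@0 c2@0 c3@2, authorship ....
After op 4 (insert('f')): buffer="ffvjfun" (len 7), cursors c1@2 c2@2 c3@5, authorship 12..3..
After op 5 (insert('p')): buffer="ffppvjfpun" (len 10), cursors c1@4 c2@4 c3@8, authorship 1212..33..
After op 6 (move_right): buffer="ffppvjfpun" (len 10), cursors c1@5 c2@5 c3@9, authorship 1212..33..
After op 7 (insert('w')): buffer="ffppvwwjfpuwn" (len 13), cursors c1@7 c2@7 c3@12, authorship 1212.12.33.3.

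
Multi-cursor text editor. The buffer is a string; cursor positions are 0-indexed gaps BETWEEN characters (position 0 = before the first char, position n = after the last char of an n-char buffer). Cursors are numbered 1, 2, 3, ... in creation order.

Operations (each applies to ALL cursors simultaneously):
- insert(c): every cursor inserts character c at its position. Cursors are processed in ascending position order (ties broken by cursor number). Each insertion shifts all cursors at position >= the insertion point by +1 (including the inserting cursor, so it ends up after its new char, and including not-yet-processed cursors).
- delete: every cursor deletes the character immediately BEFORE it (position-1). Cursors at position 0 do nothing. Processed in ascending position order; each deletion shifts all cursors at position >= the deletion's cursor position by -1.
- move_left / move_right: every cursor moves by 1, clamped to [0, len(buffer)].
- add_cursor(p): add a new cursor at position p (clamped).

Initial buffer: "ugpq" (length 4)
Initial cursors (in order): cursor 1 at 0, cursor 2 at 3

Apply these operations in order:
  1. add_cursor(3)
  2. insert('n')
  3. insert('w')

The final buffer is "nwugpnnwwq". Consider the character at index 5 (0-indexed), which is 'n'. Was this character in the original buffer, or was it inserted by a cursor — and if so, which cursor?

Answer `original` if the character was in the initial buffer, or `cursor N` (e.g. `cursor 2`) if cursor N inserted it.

Answer: cursor 2

Derivation:
After op 1 (add_cursor(3)): buffer="ugpq" (len 4), cursors c1@0 c2@3 c3@3, authorship ....
After op 2 (insert('n')): buffer="nugpnnq" (len 7), cursors c1@1 c2@6 c3@6, authorship 1...23.
After op 3 (insert('w')): buffer="nwugpnnwwq" (len 10), cursors c1@2 c2@9 c3@9, authorship 11...2323.
Authorship (.=original, N=cursor N): 1 1 . . . 2 3 2 3 .
Index 5: author = 2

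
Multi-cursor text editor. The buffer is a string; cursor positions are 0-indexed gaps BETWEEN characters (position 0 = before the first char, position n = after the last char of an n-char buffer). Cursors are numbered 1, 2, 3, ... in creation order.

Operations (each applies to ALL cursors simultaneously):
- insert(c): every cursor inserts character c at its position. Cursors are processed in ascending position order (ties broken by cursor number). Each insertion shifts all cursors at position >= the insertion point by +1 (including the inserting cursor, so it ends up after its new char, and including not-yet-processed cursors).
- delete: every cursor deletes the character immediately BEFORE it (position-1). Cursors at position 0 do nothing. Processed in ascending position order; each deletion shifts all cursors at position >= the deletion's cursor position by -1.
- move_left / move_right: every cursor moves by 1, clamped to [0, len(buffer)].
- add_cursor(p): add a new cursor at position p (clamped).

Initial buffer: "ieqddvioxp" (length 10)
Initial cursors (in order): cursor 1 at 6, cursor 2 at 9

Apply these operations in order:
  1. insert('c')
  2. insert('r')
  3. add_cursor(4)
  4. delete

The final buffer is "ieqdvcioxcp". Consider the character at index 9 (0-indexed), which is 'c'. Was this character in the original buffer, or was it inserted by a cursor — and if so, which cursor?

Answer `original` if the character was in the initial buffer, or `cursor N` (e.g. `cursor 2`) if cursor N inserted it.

After op 1 (insert('c')): buffer="ieqddvcioxcp" (len 12), cursors c1@7 c2@11, authorship ......1...2.
After op 2 (insert('r')): buffer="ieqddvcrioxcrp" (len 14), cursors c1@8 c2@13, authorship ......11...22.
After op 3 (add_cursor(4)): buffer="ieqddvcrioxcrp" (len 14), cursors c3@4 c1@8 c2@13, authorship ......11...22.
After op 4 (delete): buffer="ieqdvcioxcp" (len 11), cursors c3@3 c1@6 c2@10, authorship .....1...2.
Authorship (.=original, N=cursor N): . . . . . 1 . . . 2 .
Index 9: author = 2

Answer: cursor 2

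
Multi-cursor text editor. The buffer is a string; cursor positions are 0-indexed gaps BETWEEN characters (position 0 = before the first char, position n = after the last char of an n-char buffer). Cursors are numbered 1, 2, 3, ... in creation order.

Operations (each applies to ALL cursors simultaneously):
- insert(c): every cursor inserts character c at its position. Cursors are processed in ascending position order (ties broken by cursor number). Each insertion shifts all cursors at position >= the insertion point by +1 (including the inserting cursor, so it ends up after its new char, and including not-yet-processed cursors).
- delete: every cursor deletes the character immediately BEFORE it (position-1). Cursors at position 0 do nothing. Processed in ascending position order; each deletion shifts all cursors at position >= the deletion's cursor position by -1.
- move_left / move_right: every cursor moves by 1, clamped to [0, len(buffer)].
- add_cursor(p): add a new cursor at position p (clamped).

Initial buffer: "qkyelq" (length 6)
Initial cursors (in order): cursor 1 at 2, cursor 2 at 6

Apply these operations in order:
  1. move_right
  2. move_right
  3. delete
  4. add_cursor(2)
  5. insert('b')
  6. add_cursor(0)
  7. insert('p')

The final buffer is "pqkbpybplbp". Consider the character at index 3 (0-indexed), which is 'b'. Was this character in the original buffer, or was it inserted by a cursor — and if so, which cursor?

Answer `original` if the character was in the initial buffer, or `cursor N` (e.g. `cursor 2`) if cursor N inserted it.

After op 1 (move_right): buffer="qkyelq" (len 6), cursors c1@3 c2@6, authorship ......
After op 2 (move_right): buffer="qkyelq" (len 6), cursors c1@4 c2@6, authorship ......
After op 3 (delete): buffer="qkyl" (len 4), cursors c1@3 c2@4, authorship ....
After op 4 (add_cursor(2)): buffer="qkyl" (len 4), cursors c3@2 c1@3 c2@4, authorship ....
After op 5 (insert('b')): buffer="qkbyblb" (len 7), cursors c3@3 c1@5 c2@7, authorship ..3.1.2
After op 6 (add_cursor(0)): buffer="qkbyblb" (len 7), cursors c4@0 c3@3 c1@5 c2@7, authorship ..3.1.2
After op 7 (insert('p')): buffer="pqkbpybplbp" (len 11), cursors c4@1 c3@5 c1@8 c2@11, authorship 4..33.11.22
Authorship (.=original, N=cursor N): 4 . . 3 3 . 1 1 . 2 2
Index 3: author = 3

Answer: cursor 3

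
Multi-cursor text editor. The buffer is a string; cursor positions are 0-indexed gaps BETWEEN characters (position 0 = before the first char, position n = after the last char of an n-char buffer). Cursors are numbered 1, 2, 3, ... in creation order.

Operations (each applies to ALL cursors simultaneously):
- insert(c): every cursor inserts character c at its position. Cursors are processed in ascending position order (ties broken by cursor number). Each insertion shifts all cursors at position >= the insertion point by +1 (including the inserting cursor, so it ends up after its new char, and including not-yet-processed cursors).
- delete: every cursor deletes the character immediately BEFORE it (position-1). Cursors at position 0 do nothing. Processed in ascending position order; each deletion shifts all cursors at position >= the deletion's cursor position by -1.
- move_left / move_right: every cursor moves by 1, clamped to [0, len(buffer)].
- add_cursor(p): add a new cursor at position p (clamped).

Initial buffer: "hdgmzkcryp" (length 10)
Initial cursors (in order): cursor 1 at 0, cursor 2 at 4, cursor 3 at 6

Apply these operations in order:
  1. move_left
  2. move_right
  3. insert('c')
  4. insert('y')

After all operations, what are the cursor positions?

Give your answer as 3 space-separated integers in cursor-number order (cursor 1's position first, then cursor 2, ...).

Answer: 3 8 12

Derivation:
After op 1 (move_left): buffer="hdgmzkcryp" (len 10), cursors c1@0 c2@3 c3@5, authorship ..........
After op 2 (move_right): buffer="hdgmzkcryp" (len 10), cursors c1@1 c2@4 c3@6, authorship ..........
After op 3 (insert('c')): buffer="hcdgmczkccryp" (len 13), cursors c1@2 c2@6 c3@9, authorship .1...2..3....
After op 4 (insert('y')): buffer="hcydgmcyzkcycryp" (len 16), cursors c1@3 c2@8 c3@12, authorship .11...22..33....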